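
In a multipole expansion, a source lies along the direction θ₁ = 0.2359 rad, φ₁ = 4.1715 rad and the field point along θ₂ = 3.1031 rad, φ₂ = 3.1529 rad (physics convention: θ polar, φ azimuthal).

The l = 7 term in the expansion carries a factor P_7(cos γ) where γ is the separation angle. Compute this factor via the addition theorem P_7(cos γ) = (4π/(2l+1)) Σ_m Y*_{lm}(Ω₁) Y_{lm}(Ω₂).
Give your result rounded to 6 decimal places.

Summing Y*_{l m}(θ₁,φ₁)·Y_{l m}(θ₂,φ₂) over m ∈ [−7, 7]; prefactor 4π/(2·7+1) = 0.837758:
  m=-7: Y*=(-0.000011, -0.000015)  Y=(-0.000000, 0.000000)  product (0.000000, 0.000000)
  m=-6: Y*=(0.000295, -0.000031)  Y=(-0.000000, 0.000000)  product (-0.000000, 0.000000)
  m=-5: Y*=(-0.001223, 0.002617)  Y=(-0.000000, 0.000000)  product (0.000000, -0.000000)
  m=-4: Y*=(-0.011049, -0.016404)  Y=(-0.000016, 0.000001)  product (0.000000, 0.000000)
  m=-3: Y*=(0.096493, -0.005010)  Y=(-0.000502, 0.000017)  product (-0.000048, 0.000004)
  m=-2: Y*=(-0.151509, 0.284723)  Y=(-0.011051, 0.000250)  product (0.001603, -0.003184)
  m=-1: Y*=(-0.328187, -0.546397)  Y=(-0.155739, 0.001761)  product (0.052074, 0.084517)
  m=+0: Y*=(0.391961, -0.000000)  Y=(-1.070001, 0.000000)  product (-0.419398, 0.000000)
  m=+1: Y*=(0.328187, -0.546397)  Y=(0.155739, 0.001761)  product (0.052074, -0.084517)
  m=+2: Y*=(-0.151509, -0.284723)  Y=(-0.011051, -0.000250)  product (0.001603, 0.003184)
  m=+3: Y*=(-0.096493, -0.005010)  Y=(0.000502, 0.000017)  product (-0.000048, -0.000004)
  m=+4: Y*=(-0.011049, 0.016404)  Y=(-0.000016, -0.000001)  product (0.000000, -0.000000)
  m=+5: Y*=(0.001223, 0.002617)  Y=(0.000000, 0.000000)  product (0.000000, 0.000000)
  m=+6: Y*=(0.000295, 0.000031)  Y=(-0.000000, -0.000000)  product (-0.000000, -0.000000)
  m=+7: Y*=(0.000011, -0.000015)  Y=(0.000000, 0.000000)  product (0.000000, -0.000000)
Total Σ_m = (-0.312141, 0.000000). Multiply by 0.837758: (-0.261499, 0.000000). P_7(cos γ) = -0.261499

-0.261499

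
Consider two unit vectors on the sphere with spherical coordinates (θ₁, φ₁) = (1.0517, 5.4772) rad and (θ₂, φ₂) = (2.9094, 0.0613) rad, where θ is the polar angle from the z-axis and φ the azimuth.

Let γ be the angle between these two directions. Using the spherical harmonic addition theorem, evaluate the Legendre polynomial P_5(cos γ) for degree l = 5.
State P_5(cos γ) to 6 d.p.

-0.319733

Expand P_5 via completeness: Σ_{m} conj(Y_{5,m}) at Ω₁ times Y_{5,m} at Ω₂ —
  term(m=-5) = (-0.000025, 0.000064)   from Y*(Ω₁)=(-0.144457, 0.177740), Y(Ω₂)=(0.000286, -0.000090)
  term(m=-4) = (0.001569, -0.000533)   from Y*(Ω₁)=(-0.412428, 0.034040), Y(Ω₂)=(-0.003885, 0.000972)
  term(m=-3) = (-0.007485, -0.004484)   from Y*(Ω₁)=(-0.206185, -0.182169), Y(Ω₂)=(0.031178, -0.005799)
  term(m=-2) = (-0.004348, -0.026312)   from Y*(Ω₁)=(0.006827, 0.165716), Y(Ω₂)=(-0.159585, 0.019664)
  term(m=-1) = (-0.102325, 0.120622)   from Y*(Ω₁)=(-0.225971, 0.235472), Y(Ω₂)=(0.483763, -0.029692)
  term(m=+0) = (-0.054652, 0.000000)   from Y*(Ω₁)=(0.092144, -0.000000), Y(Ω₂)=(-0.593115, 0.000000)
  term(m=+1) = (-0.102325, -0.120622)   from Y*(Ω₁)=(0.225971, 0.235472), Y(Ω₂)=(-0.483763, -0.029692)
  term(m=+2) = (-0.004348, 0.026312)   from Y*(Ω₁)=(0.006827, -0.165716), Y(Ω₂)=(-0.159585, -0.019664)
  term(m=+3) = (-0.007485, 0.004484)   from Y*(Ω₁)=(0.206185, -0.182169), Y(Ω₂)=(-0.031178, -0.005799)
  term(m=+4) = (0.001569, 0.000533)   from Y*(Ω₁)=(-0.412428, -0.034040), Y(Ω₂)=(-0.003885, -0.000972)
  term(m=+5) = (-0.000025, -0.000064)   from Y*(Ω₁)=(0.144457, 0.177740), Y(Ω₂)=(-0.000286, -0.000090)
Accumulated sum (-0.279879, -0.000000); after 4π/(2l+1) scaling, (-0.319733, -0.000000) ⇒ P_5 = -0.319733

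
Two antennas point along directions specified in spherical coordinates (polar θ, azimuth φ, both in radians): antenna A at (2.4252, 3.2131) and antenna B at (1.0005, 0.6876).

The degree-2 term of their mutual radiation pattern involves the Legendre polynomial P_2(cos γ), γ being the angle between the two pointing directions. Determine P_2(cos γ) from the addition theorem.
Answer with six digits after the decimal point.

0.604982

Addition theorem: P_2(cos γ) = (4π/5) Σ_m Y*_{lm}(Ω₁) Y_{lm}(Ω₂), m = −2…2:
  m=-2: Y*=(0.164866, 0.023740)  Y=(0.053191, -0.268467)  product (0.015143, -0.042998)
  m=-1: Y*=(0.381624, 0.027335)  Y=(0.271302, -0.222823)  product (0.109626, -0.077618)
  m=+0: Y*=(0.222780, -0.000000)  Y=(-0.039608, 0.000000)  product (-0.008824, 0.000000)
  m=+1: Y*=(-0.381624, 0.027335)  Y=(-0.271302, -0.222823)  product (0.109626, 0.077618)
  m=+2: Y*=(0.164866, -0.023740)  Y=(0.053191, 0.268467)  product (0.015143, 0.042998)
Σ over m = (0.240715, 0.000000); ×(4π/5) → (0.604982, 0.000000). Real part: 0.604982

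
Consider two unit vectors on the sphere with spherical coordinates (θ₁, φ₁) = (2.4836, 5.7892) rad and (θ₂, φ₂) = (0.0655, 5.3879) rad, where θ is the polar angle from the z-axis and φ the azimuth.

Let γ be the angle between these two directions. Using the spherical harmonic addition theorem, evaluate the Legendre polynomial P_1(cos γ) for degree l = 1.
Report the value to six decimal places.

Summing Y*_{l m}(θ₁,φ₁)·Y_{l m}(θ₂,φ₂) over m ∈ [−1, 1]; prefactor 4π/(2·1+1) = 4.188790:
  term(m=-1) = 0.00440 + 0.00187j   from Y*(Ω₁)=0.18602 - 0.10018j, Y(Ω₂)=0.01414 + 0.01765j
  term(m=+0) = -0.18849 + 0.00000j   from Y*(Ω₁)=-0.38659 + 0.00000j, Y(Ω₂)=0.48755 + 0.00000j
  term(m=+1) = 0.00440 - 0.00187j   from Y*(Ω₁)=-0.18602 - 0.10018j, Y(Ω₂)=-0.01414 + 0.01765j
Accumulated sum -0.17969 + 0.00000j; after 4π/(2l+1) scaling, -0.75268 + 0.00000j ⇒ P_1 = -0.752678

-0.752678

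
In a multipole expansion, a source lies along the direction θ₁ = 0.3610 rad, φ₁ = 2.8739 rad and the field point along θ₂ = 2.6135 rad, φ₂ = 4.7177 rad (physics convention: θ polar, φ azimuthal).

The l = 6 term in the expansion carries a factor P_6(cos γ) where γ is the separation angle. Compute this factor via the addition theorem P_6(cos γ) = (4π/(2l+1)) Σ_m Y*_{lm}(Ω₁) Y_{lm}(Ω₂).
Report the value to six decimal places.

Addition theorem: P_6(cos γ) = (4π/13) Σ_m Y*_{lm}(Ω₁) Y_{lm}(Ω₂), m = −6…6:
  m=-6: -0.00003 - 0.00094j × -0.00790 + 0.00025j = 0.00000 + 0.00001j  (running Σ = 0.00000 + 0.00001j)
  m=-5: -0.00198 + 0.00838j × -0.00125 - 0.04694j = 0.00040 + 0.00008j  (running Σ = 0.00040 + 0.00009j)
  m=-4: 0.02297 - 0.04204j × 0.16573 - 0.00352j = 0.00366 - 0.00705j  (running Σ = 0.00405 - 0.00696j)
  m=-3: -0.12360 + 0.12805j × 0.00597 + 0.37478j = -0.04873 - 0.04556j  (running Σ = -0.04468 - 0.05252j)
  m=-2: 0.36783 - 0.21819j × -0.49119 + 0.00522j = -0.17953 + 0.10909j  (running Σ = -0.22421 + 0.05657j)
  m=-1: -0.52808 + 0.14484j × -0.00094 - 0.17696j = 0.02613 + 0.09331j  (running Σ = -0.19808 + 0.14988j)
  m=0: 0.03023 + 0.00000j × -0.38576 + 0.00000j = -0.01166 + 0.00000j  (running Σ = -0.20974 + 0.14988j)
  m=1: 0.52808 + 0.14484j × 0.00094 - 0.17696j = 0.02613 - 0.09331j  (running Σ = -0.18362 + 0.05657j)
  m=2: 0.36783 + 0.21819j × -0.49119 - 0.00522j = -0.17953 - 0.10909j  (running Σ = -0.36315 - 0.05252j)
  m=3: 0.12360 + 0.12805j × -0.00597 + 0.37478j = -0.04873 + 0.04556j  (running Σ = -0.41188 - 0.00696j)
  m=4: 0.02297 + 0.04204j × 0.16573 + 0.00352j = 0.00366 + 0.00705j  (running Σ = -0.40822 + 0.00009j)
  m=5: 0.00198 + 0.00838j × 0.00125 - 0.04694j = 0.00040 - 0.00008j  (running Σ = -0.40783 + 0.00001j)
  m=6: -0.00003 + 0.00094j × -0.00790 - 0.00025j = 0.00000 - 0.00001j  (running Σ = -0.40783 + 0.00000j)
Σ over m = -0.40783 + 0.00000j; ×(4π/13) → -0.39422 + 0.00000j. Real part: -0.394223

-0.394223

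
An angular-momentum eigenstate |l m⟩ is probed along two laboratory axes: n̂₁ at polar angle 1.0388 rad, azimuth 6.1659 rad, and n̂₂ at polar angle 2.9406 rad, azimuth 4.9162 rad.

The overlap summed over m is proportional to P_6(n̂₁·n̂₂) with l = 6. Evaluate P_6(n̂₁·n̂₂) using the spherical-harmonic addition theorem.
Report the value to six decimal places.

Expand P_6 via completeness: Σ_{m} conj(Y_{6,m}) at Ω₁ times Y_{6,m} at Ω₂ —
  m=-6: Y*=+0.150889-0.128053i  Y=-0.000010+0.000029i  product +0.000002+0.000006i
  m=-5: Y*=+0.336099-0.223302i  Y=-0.000443-0.000273i  product -0.000210+0.000007i
  m=-4: Y*=+0.321296-0.162861i  Y=+0.003716-0.003945i  product +0.000551-0.001873i
  m=-3: Y*=-0.033674+0.012363i  Y=+0.022046+0.031446i  product -0.001131-0.000786i
  m=-2: Y*=-0.340361+0.081336i  Y=-0.168507+0.072762i  product +0.051435-0.038471i
  m=-1: Y*=-0.095580+0.011262i  Y=-0.107946-0.522284i  product +0.016199+0.048704i
  m=+0: Y*=+0.324029-0.000000i  Y=+0.628692+0.000000i  product +0.203714+0.000000i
  m=+1: Y*=+0.095580+0.011262i  Y=+0.107946-0.522284i  product +0.016199-0.048704i
  m=+2: Y*=-0.340361-0.081336i  Y=-0.168507-0.072762i  product +0.051435+0.038471i
  m=+3: Y*=+0.033674+0.012363i  Y=-0.022046+0.031446i  product -0.001131+0.000786i
  m=+4: Y*=+0.321296+0.162861i  Y=+0.003716+0.003945i  product +0.000551+0.001873i
  m=+5: Y*=-0.336099-0.223302i  Y=+0.000443-0.000273i  product -0.000210-0.000007i
  m=+6: Y*=+0.150889+0.128053i  Y=-0.000010-0.000029i  product +0.000002-0.000006i
Σ over m = +0.337408+0.000000i; ×(4π/13) → +0.326153+0.000000i. Real part: 0.326153

0.326153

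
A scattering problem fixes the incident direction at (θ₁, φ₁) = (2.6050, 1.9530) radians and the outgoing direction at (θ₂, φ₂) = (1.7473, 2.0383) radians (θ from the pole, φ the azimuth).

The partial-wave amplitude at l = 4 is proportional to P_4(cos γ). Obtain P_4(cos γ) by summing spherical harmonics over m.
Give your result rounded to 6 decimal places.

Term-by-term m-sum for l=4 (normalisation 4π/9 = 1.396263):
  term(m=-4) = 0.01184 - 0.00420j   from Y*(Ω₁)=0.00127 + 0.03020j, Y(Ω₂)=-0.12253 - 0.39720j
  term(m=-3) = 0.02916 - 0.00763j   from Y*(Ω₁)=-0.13098 + 0.05915j, Y(Ω₂)=-0.20673 - 0.03512j
  term(m=-2) = -0.09135 + 0.01574j   from Y*(Ω₁)=-0.26317 - 0.25235j, Y(Ω₂)=0.15097 - 0.20456j
  term(m=-1) = -0.10235 + 0.00875j   from Y*(Ω₁)=0.16828 - 0.41863j, Y(Ω₂)=-0.10261 - 0.20325j
  term(m=+0) = -0.00149 + 0.00000j   from Y*(Ω₁)=-0.00667 + 0.00000j, Y(Ω₂)=0.22303 + 0.00000j
  term(m=+1) = -0.10235 - 0.00875j   from Y*(Ω₁)=-0.16828 - 0.41863j, Y(Ω₂)=0.10261 - 0.20325j
  term(m=+2) = -0.09135 - 0.01574j   from Y*(Ω₁)=-0.26317 + 0.25235j, Y(Ω₂)=0.15097 + 0.20456j
  term(m=+3) = 0.02916 + 0.00763j   from Y*(Ω₁)=0.13098 + 0.05915j, Y(Ω₂)=0.20673 - 0.03512j
  term(m=+4) = 0.01184 + 0.00420j   from Y*(Ω₁)=0.00127 - 0.03020j, Y(Ω₂)=-0.12253 + 0.39720j
Total Σ_m = -0.30691 + 0.00000j. Multiply by 1.396263: -0.42853 + 0.00000j. P_4(cos γ) = -0.428532

-0.428532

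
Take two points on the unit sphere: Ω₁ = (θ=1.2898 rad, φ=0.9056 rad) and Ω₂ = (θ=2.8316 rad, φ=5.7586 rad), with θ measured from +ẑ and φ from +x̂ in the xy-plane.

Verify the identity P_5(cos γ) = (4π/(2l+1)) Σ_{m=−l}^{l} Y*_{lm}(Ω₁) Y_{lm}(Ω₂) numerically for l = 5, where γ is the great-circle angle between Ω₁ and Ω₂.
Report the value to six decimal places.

Summing Y*_{l m}(θ₁,φ₁)·Y_{l m}(θ₂,φ₂) over m ∈ [−5, 5]; prefactor 4π/(2·5+1) = 1.142397:
  m=-5: Y*=-0.06967 - 0.37354j  Y=-0.00106 + 0.00061j  product 0.00030 + 0.00036j
  m=-4: Y*=-0.30750 - 0.16040j  Y=0.00609 - 0.01046j  product -0.00355 + 0.00224j
  m=-3: Y*=0.08607 - 0.03893j  Y=-0.00021 + 0.07034j  product 0.00272 + 0.00606j
  m=-2: Y*=0.07946 - 0.32415j  Y=-0.12879 - 0.22408j  product -0.08287 + 0.02394j
  m=-1: Y*=0.00903 + 0.01151j  Y=0.47155 + 0.27287j  product 0.00112 + 0.00789j
  m=+0: Y*=0.32397 + 0.00000j  Y=-0.37137 + 0.00000j  product -0.12031 + 0.00000j
  m=+1: Y*=-0.00903 + 0.01151j  Y=-0.47155 + 0.27287j  product 0.00112 - 0.00789j
  m=+2: Y*=0.07946 + 0.32415j  Y=-0.12879 + 0.22408j  product -0.08287 - 0.02394j
  m=+3: Y*=-0.08607 - 0.03893j  Y=0.00021 + 0.07034j  product 0.00272 - 0.00606j
  m=+4: Y*=-0.30750 + 0.16040j  Y=0.00609 + 0.01046j  product -0.00355 - 0.00224j
  m=+5: Y*=0.06967 - 0.37354j  Y=0.00106 + 0.00061j  product 0.00030 - 0.00036j
Accumulated sum -0.28488 + 0.00000j; after 4π/(2l+1) scaling, -0.32545 + 0.00000j ⇒ P_5 = -0.325447

-0.325447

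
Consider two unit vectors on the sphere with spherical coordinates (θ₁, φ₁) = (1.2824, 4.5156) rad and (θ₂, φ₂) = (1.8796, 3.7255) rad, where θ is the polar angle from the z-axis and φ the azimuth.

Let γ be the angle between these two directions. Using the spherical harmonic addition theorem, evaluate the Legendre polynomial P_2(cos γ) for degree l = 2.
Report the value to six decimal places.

Summing Y*_{l m}(θ₁,φ₁)·Y_{l m}(θ₂,φ₂) over m ∈ [−2, 2]; prefactor 4π/(2·2+1) = 2.513274:
  [-2]  conj(Y_{2,-2})(Ω₁) = -0.327883+0.136151i ; Y_{2,-2}(Ω₂) = +0.137490-0.322511i ; Δ = -0.001170+0.124466i
  [-1]  conj(Y_{2,-1})(Ω₁) = -0.041187-0.206584i ; Y_{2,-1}(Ω₂) = +0.186625-0.123315i ; Δ = -0.033161-0.033475i
  [+0]  conj(Y_{2,0})(Ω₁) = -0.238854-0.000000i ; Y_{2,0}(Ω₂) = -0.227996+0.000000i ; Δ = +0.054458+0.000000i
  [+1]  conj(Y_{2,1})(Ω₁) = +0.041187-0.206584i ; Y_{2,1}(Ω₂) = -0.186625-0.123315i ; Δ = -0.033161+0.033475i
  [+2]  conj(Y_{2,2})(Ω₁) = -0.327883-0.136151i ; Y_{2,2}(Ω₂) = +0.137490+0.322511i ; Δ = -0.001170-0.124466i
Total Σ_m = -0.014206+0.000000i. Multiply by 2.513274: -0.035704+0.000000i. P_2(cos γ) = -0.035704

-0.035704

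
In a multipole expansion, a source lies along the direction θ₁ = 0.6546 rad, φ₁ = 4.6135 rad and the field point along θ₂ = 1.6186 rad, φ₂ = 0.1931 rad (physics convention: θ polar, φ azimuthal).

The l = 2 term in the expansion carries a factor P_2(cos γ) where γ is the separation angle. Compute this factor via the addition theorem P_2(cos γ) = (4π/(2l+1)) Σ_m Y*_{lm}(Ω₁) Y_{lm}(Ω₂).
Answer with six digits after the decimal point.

Term-by-term m-sum for l=2 (normalisation 4π/5 = 2.513274):
  m=-2: Y*=(-0.140396, 0.028135)  Y=(0.357007, -0.145166)  product (-0.046038, 0.030425)
  m=-1: Y*=(-0.036839, -0.371310)  Y=(-0.036189, 0.007076)  product (0.003961, 0.013177)
  m=+0: Y*=(0.280047, -0.000000)  Y=(-0.313231, 0.000000)  product (-0.087719, 0.000000)
  m=+1: Y*=(0.036839, -0.371310)  Y=(0.036189, 0.007076)  product (0.003961, -0.013177)
  m=+2: Y*=(-0.140396, -0.028135)  Y=(0.357007, 0.145166)  product (-0.046038, -0.030425)
Total Σ_m = (-0.171874, -0.000000). Multiply by 2.513274: (-0.431967, -0.000000). P_2(cos γ) = -0.431967

-0.431967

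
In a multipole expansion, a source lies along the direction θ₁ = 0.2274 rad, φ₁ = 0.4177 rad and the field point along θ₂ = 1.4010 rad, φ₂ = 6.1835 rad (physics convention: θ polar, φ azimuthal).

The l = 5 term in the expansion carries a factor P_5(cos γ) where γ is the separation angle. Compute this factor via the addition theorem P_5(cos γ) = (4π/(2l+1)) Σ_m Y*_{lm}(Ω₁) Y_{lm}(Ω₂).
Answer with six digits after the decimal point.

0.316294

Summing Y*_{l m}(θ₁,φ₁)·Y_{l m}(θ₂,φ₂) over m ∈ [−5, 5]; prefactor 4π/(2·5+1) = 1.142397:
  m=-5: (-0.000134, 0.000235) × (0.379182, 0.206374) = (-0.000099, 0.000061)  (running Σ = (-0.000099, 0.000061))
  m=-4: (-0.000369, 0.003675) × (0.215693, 0.090874) = (-0.000414, 0.000759)  (running Σ = (-0.000513, 0.000821))
  m=-3: (0.009340, 0.028402) × (-0.235185, -0.072508) = (-0.000137, -0.007357)  (running Σ = (-0.000650, -0.006536))
  m=-2: (0.104016, 0.114975) × (-0.249336, -0.050380) = (-0.020143, -0.033908)  (running Σ = (-0.020793, -0.040444))
  m=-1: (0.437642, 0.194233) × (0.193917, 0.019395) = (0.081099, 0.046153)  (running Σ = (0.060306, 0.005709))
  m=0: (0.605761, -0.000000) × (0.257950, 0.000000) = (0.156256, 0.000000)  (running Σ = (0.216563, 0.005709))
  m=1: (-0.437642, 0.194233) × (-0.193917, 0.019395) = (0.081099, -0.046153)  (running Σ = (0.297661, -0.040444))
  m=2: (0.104016, -0.114975) × (-0.249336, 0.050380) = (-0.020143, 0.033908)  (running Σ = (0.277519, -0.006536))
  m=3: (-0.009340, 0.028402) × (0.235185, -0.072508) = (-0.000137, 0.007357)  (running Σ = (0.277382, 0.000821))
  m=4: (-0.000369, -0.003675) × (0.215693, -0.090874) = (-0.000414, -0.000759)  (running Σ = (0.276968, 0.000061))
  m=5: (0.000134, 0.000235) × (-0.379182, 0.206374) = (-0.000099, -0.000061)  (running Σ = (0.276869, 0.000000))
Accumulated sum (0.276869, 0.000000); after 4π/(2l+1) scaling, (0.316294, 0.000000) ⇒ P_5 = 0.316294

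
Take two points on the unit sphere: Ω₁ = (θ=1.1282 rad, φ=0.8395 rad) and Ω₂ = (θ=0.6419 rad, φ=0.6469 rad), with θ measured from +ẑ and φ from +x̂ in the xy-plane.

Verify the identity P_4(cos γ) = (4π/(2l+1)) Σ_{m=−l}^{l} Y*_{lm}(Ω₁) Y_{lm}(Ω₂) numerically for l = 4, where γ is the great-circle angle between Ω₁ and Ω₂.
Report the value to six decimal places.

0.063637

Addition theorem: P_4(cos γ) = (4π/9) Σ_m Y*_{lm}(Ω₁) Y_{lm}(Ω₂), m = −4…4:
  term(m=-4) = 0.01204 + 0.01169j   from Y*(Ω₁)=-0.28819 - 0.06336j, Y(Ω₂)=-0.04836 - 0.02992j
  term(m=-3) = 0.07129 + 0.04649j   from Y*(Ω₁)=-0.32123 + 0.23083j, Y(Ω₂)=-0.07779 - 0.20061j
  term(m=-2) = 0.03009 + 0.01220j   from Y*(Ω₁)=-0.00838 + 0.07713j, Y(Ω₂)=0.11447 - 0.40264j
  term(m=-1) = -0.10429 - 0.02034j   from Y*(Ω₁)=-0.20983 - 0.23385j, Y(Ω₂)=0.26987 - 0.20384j
  term(m=+0) = 0.02731 + 0.00000j   from Y*(Ω₁)=-0.14019 + 0.00000j, Y(Ω₂)=-0.19477 + 0.00000j
  term(m=+1) = -0.10429 + 0.02034j   from Y*(Ω₁)=0.20983 - 0.23385j, Y(Ω₂)=-0.26987 - 0.20384j
  term(m=+2) = 0.03009 - 0.01220j   from Y*(Ω₁)=-0.00838 - 0.07713j, Y(Ω₂)=0.11447 + 0.40264j
  term(m=+3) = 0.07129 - 0.04649j   from Y*(Ω₁)=0.32123 + 0.23083j, Y(Ω₂)=0.07779 - 0.20061j
  term(m=+4) = 0.01204 - 0.01169j   from Y*(Ω₁)=-0.28819 + 0.06336j, Y(Ω₂)=-0.04836 + 0.02992j
Total Σ_m = 0.04558 + 0.00000j. Multiply by 1.396263: 0.06364 + 0.00000j. P_4(cos γ) = 0.063637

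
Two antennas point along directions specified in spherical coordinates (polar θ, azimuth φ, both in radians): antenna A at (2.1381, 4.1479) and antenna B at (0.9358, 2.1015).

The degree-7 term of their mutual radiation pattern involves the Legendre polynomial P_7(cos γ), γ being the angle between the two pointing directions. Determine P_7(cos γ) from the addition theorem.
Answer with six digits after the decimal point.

Expand P_7 via completeness: Σ_{m} conj(Y_{7,m}) at Ω₁ times Y_{7,m} at Ω₂ —
  term(m=-7) = -0.00310 + 0.01634j   from Y*(Ω₁)=-0.10988 - 0.10464j, Y(Ω₂)=-0.05946 - 0.09208j
  term(m=-6) = -0.10481 + 0.03104j   from Y*(Ω₁)=-0.35090 + 0.08786j, Y(Ω₂)=0.30191 - 0.01288j
  term(m=-5) = -0.13222 - 0.13812j   from Y*(Ω₁)=-0.13526 + 0.40932j, Y(Ω₂)=-0.20799 + 0.39175j
  term(m=-4) = 0.01409 - 0.04093j   from Y*(Ω₁)=0.09539 + 0.11625j, Y(Ω₂)=-0.15095 - 0.24510j
  term(m=-3) = 0.03948 - 0.00572j   from Y*(Ω₁)=-0.27231 + 0.03357j, Y(Ω₂)=-0.14537 + 0.00310j
  term(m=-2) = 0.06066 + 0.08504j   from Y*(Ω₁)=-0.12375 + 0.26162j, Y(Ω₂)=0.17601 - 0.31511j
  term(m=-1) = 0.00036 - 0.00070j   from Y*(Ω₁)=-0.08754 - 0.13825j, Y(Ω₂)=0.00245 + 0.00418j
  term(m=+0) = -0.11031 + 0.00000j   from Y*(Ω₁)=-0.31206 + 0.00000j, Y(Ω₂)=0.35348 + 0.00000j
  term(m=+1) = 0.00036 + 0.00070j   from Y*(Ω₁)=0.08754 - 0.13825j, Y(Ω₂)=-0.00245 + 0.00418j
  term(m=+2) = 0.06066 - 0.08504j   from Y*(Ω₁)=-0.12375 - 0.26162j, Y(Ω₂)=0.17601 + 0.31511j
  term(m=+3) = 0.03948 + 0.00572j   from Y*(Ω₁)=0.27231 + 0.03357j, Y(Ω₂)=0.14537 + 0.00310j
  term(m=+4) = 0.01409 + 0.04093j   from Y*(Ω₁)=0.09539 - 0.11625j, Y(Ω₂)=-0.15095 + 0.24510j
  term(m=+5) = -0.13222 + 0.13812j   from Y*(Ω₁)=0.13526 + 0.40932j, Y(Ω₂)=0.20799 + 0.39175j
  term(m=+6) = -0.10481 - 0.03104j   from Y*(Ω₁)=-0.35090 - 0.08786j, Y(Ω₂)=0.30191 + 0.01288j
  term(m=+7) = -0.00310 - 0.01634j   from Y*(Ω₁)=0.10988 - 0.10464j, Y(Ω₂)=0.05946 - 0.09208j
Accumulated sum -0.36137 - 0.00000j; after 4π/(2l+1) scaling, -0.30274 - 0.00000j ⇒ P_7 = -0.302740

-0.302740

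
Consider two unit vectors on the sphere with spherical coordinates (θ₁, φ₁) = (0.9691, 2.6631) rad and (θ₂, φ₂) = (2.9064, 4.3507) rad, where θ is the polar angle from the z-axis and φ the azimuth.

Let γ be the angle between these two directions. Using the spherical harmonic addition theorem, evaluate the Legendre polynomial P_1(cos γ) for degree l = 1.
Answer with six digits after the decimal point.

-0.572846

Expand P_1 via completeness: Σ_{m} conj(Y_{1,m}) at Ω₁ times Y_{1,m} at Ω₂ —
  term(m=-1) = -0.00267 - 0.02277j   from Y*(Ω₁)=-0.25283 + 0.13114j, Y(Ω₂)=-0.02849 + 0.07530j
  term(m=+0) = -0.13141 + 0.00000j   from Y*(Ω₁)=0.27657 + 0.00000j, Y(Ω₂)=-0.47515 + 0.00000j
  term(m=+1) = -0.00267 + 0.02277j   from Y*(Ω₁)=0.25283 + 0.13114j, Y(Ω₂)=0.02849 + 0.07530j
Σ over m = -0.13676 + 0.00000j; ×(4π/3) → -0.57285 + 0.00000j. Real part: -0.572846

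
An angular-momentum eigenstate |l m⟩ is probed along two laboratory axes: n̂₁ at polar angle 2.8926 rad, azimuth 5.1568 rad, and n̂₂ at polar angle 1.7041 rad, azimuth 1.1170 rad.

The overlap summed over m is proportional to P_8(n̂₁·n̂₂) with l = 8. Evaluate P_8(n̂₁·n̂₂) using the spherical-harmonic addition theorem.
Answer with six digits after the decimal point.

0.268084

Term-by-term m-sum for l=8 (normalisation 4π/17 = 0.739198):
  [-8]  conj(Y_{8,-8})(Ω₁) = (-0.000006, -0.000003) ; Y_{8,-8}(Ω₂) = (-0.423763, -0.225365) ; Δ = (0.000002, 0.000003)
  [-7]  conj(Y_{8,-7})(Ω₁) = (0.000003, 0.000110) ; Y_{8,-7}(Ω₂) = (-0.009004, 0.257292) ; Δ = (-0.000028, -0.000000)
  [-6]  conj(Y_{8,-6})(Ω₁) = (0.000981, -0.000505) ; Y_{8,-6}(Ω₂) = (-0.239604, 0.106660) ; Δ = (-0.000181, 0.000226)
  [-5]  conj(Y_{8,-5})(Ω₁) = (-0.006316, -0.004814) ; Y_{8,-5}(Ω₂) = (0.216557, 0.181733) ; Δ = (-0.000493, -0.002190)
  [-4]  conj(Y_{8,-4})(Ω₁) = (-0.008692, 0.041419) ; Y_{8,-4}(Ω₂) = (-0.044312, 0.177693) ; Δ = (-0.006975, -0.003380)
  [-3]  conj(Y_{8,-3})(Ω₁) = (0.159888, -0.038715) ; Y_{8,-3}(Ω₂) = (0.282246, -0.059984) ; Δ = (0.042806, -0.020518)
  [-2]  conj(Y_{8,-2})(Ω₁) = (-0.275754, -0.339627) ; Y_{8,-2}(Ω₂) = (0.089905, 0.115079) ; Δ = (0.014292, -0.062268)
  [-1]  conj(Y_{8,-1})(Ω₁) = (-0.284969, 0.598447) ; Y_{8,-1}(Ω₂) = (0.126932, -0.260242) ; Δ = (0.119569, 0.150123)
  [+0]  conj(Y_{8,0})(Ω₁) = (0.183073, -0.000000) ; Y_{8,0}(Ω₂) = (0.134840, 0.000000) ; Δ = (0.024686, 0.000000)
  [+1]  conj(Y_{8,1})(Ω₁) = (0.284969, 0.598447) ; Y_{8,1}(Ω₂) = (-0.126932, -0.260242) ; Δ = (0.119569, -0.150123)
  [+2]  conj(Y_{8,2})(Ω₁) = (-0.275754, 0.339627) ; Y_{8,2}(Ω₂) = (0.089905, -0.115079) ; Δ = (0.014292, 0.062268)
  [+3]  conj(Y_{8,3})(Ω₁) = (-0.159888, -0.038715) ; Y_{8,3}(Ω₂) = (-0.282246, -0.059984) ; Δ = (0.042806, 0.020518)
  [+4]  conj(Y_{8,4})(Ω₁) = (-0.008692, -0.041419) ; Y_{8,4}(Ω₂) = (-0.044312, -0.177693) ; Δ = (-0.006975, 0.003380)
  [+5]  conj(Y_{8,5})(Ω₁) = (0.006316, -0.004814) ; Y_{8,5}(Ω₂) = (-0.216557, 0.181733) ; Δ = (-0.000493, 0.002190)
  [+6]  conj(Y_{8,6})(Ω₁) = (0.000981, 0.000505) ; Y_{8,6}(Ω₂) = (-0.239604, -0.106660) ; Δ = (-0.000181, -0.000226)
  [+7]  conj(Y_{8,7})(Ω₁) = (-0.000003, 0.000110) ; Y_{8,7}(Ω₂) = (0.009004, 0.257292) ; Δ = (-0.000028, 0.000000)
  [+8]  conj(Y_{8,8})(Ω₁) = (-0.000006, 0.000003) ; Y_{8,8}(Ω₂) = (-0.423763, 0.225365) ; Δ = (0.000002, -0.000003)
Total Σ_m = (0.362669, 0.000000). Multiply by 0.739198: (0.268084, 0.000000). P_8(cos γ) = 0.268084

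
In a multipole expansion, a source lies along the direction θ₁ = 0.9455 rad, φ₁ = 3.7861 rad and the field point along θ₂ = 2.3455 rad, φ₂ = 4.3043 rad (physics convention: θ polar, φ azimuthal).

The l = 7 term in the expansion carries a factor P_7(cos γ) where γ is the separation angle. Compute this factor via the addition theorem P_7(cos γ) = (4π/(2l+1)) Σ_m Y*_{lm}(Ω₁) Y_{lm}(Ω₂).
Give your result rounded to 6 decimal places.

-0.189416

Expand P_7 via completeness: Σ_{m} conj(Y_{7,m}) at Ω₁ times Y_{7,m} at Ω₂ —
  term(m=-7) = (-0.004848, 0.002560)   from Y*(Ω₁)=(0.022976, 0.112861), Y(Ω₂)=(0.013380, 0.045676)
  term(m=-6) = (0.054205, 0.001756)   from Y*(Ω₁)=(-0.232778, -0.206418), Y(Ω₂)=(-0.134101, 0.111370)
  term(m=-5) = (-0.138749, -0.085181)   from Y*(Ω₁)=(0.442617, 0.035906), Y(Ω₂)=(-0.326933, -0.165927)
  term(m=-4) = (0.058443, 0.106472)   from Y*(Ω₁)=(-0.228178, 0.144191), Y(Ω₂)=(0.027683, -0.449124)
  term(m=-3) = (-0.000539, 0.033258)   from Y*(Ω₁)=(-0.059136, 0.155819), Y(Ω₂)=(0.187714, -0.067784)
  term(m=-2) = (-0.046390, 0.078383)   from Y*(Ω₁)=(-0.098798, -0.341289), Y(Ω₂)=(-0.175604, -0.186761)
  term(m=-1) = (-0.005923, 0.003377)   from Y*(Ω₁)=(-0.016586, -0.012466), Y(Ω₂)=(0.130419, -0.301644)
  term(m=+0) = (-0.058497, 0.000000)   from Y*(Ω₁)=(0.352902, -0.000000), Y(Ω₂)=(-0.165761, 0.000000)
  term(m=+1) = (-0.005923, -0.003377)   from Y*(Ω₁)=(0.016586, -0.012466), Y(Ω₂)=(-0.130419, -0.301644)
  term(m=+2) = (-0.046390, -0.078383)   from Y*(Ω₁)=(-0.098798, 0.341289), Y(Ω₂)=(-0.175604, 0.186761)
  term(m=+3) = (-0.000539, -0.033258)   from Y*(Ω₁)=(0.059136, 0.155819), Y(Ω₂)=(-0.187714, -0.067784)
  term(m=+4) = (0.058443, -0.106472)   from Y*(Ω₁)=(-0.228178, -0.144191), Y(Ω₂)=(0.027683, 0.449124)
  term(m=+5) = (-0.138749, 0.085181)   from Y*(Ω₁)=(-0.442617, 0.035906), Y(Ω₂)=(0.326933, -0.165927)
  term(m=+6) = (0.054205, -0.001756)   from Y*(Ω₁)=(-0.232778, 0.206418), Y(Ω₂)=(-0.134101, -0.111370)
  term(m=+7) = (-0.004848, -0.002560)   from Y*(Ω₁)=(-0.022976, 0.112861), Y(Ω₂)=(-0.013380, 0.045676)
Accumulated sum (-0.226099, 0.000000); after 4π/(2l+1) scaling, (-0.189416, 0.000000) ⇒ P_7 = -0.189416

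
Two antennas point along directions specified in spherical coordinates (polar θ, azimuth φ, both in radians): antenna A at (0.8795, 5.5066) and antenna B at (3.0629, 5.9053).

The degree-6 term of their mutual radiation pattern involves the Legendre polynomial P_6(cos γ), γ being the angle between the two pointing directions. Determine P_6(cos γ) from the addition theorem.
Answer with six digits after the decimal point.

0.217323

Summing Y*_{l m}(θ₁,φ₁)·Y_{l m}(θ₂,φ₂) over m ∈ [−6, 6]; prefactor 4π/(2·6+1) = 0.966644:
  m=-6: (-0.005339, 0.100874) × (-0.000000, 0.000000) = (-0.000000, -0.000000)  (running Σ = (-0.000000, -0.000000))
  m=-5: (-0.213579, 0.195540) × (0.000002, -0.000005) = (0.000001, 0.000001)  (running Σ = (0.000001, 0.000001))
  m=-4: (-0.436008, -0.015376) × (0.000008, 0.000135) = (-0.000001, -0.000059)  (running Σ = (-0.000001, -0.000058))
  m=-3: (-0.192234, -0.202677) × (-0.001059, -0.002267) = (-0.000256, 0.000650)  (running Σ = (-0.000257, 0.000593))
  m=-2: (-0.002945, 0.167080) × (0.023003, 0.021679) = (-0.003690, 0.003780)  (running Σ = (-0.003947, 0.004372))
  m=-1: (-0.251417, 0.247024) × (-0.233425, -0.092661) = (0.081577, -0.034365)  (running Σ = (0.077630, -0.029993))
  m=0: (0.073067, -0.000000) × (0.952024, 0.000000) = (0.069562, 0.000000)  (running Σ = (0.147192, -0.029993))
  m=1: (0.251417, 0.247024) × (0.233425, -0.092661) = (0.081577, 0.034365)  (running Σ = (0.228769, 0.004372))
  m=2: (-0.002945, -0.167080) × (0.023003, -0.021679) = (-0.003690, -0.003780)  (running Σ = (0.225079, 0.000593))
  m=3: (0.192234, -0.202677) × (0.001059, -0.002267) = (-0.000256, -0.000650)  (running Σ = (0.224823, -0.000058))
  m=4: (-0.436008, 0.015376) × (0.000008, -0.000135) = (-0.000001, 0.000059)  (running Σ = (0.224822, 0.000001))
  m=5: (0.213579, 0.195540) × (-0.000002, -0.000005) = (0.000001, -0.000001)  (running Σ = (0.224822, -0.000000))
  m=6: (-0.005339, -0.100874) × (-0.000000, -0.000000) = (-0.000000, 0.000000)  (running Σ = (0.224822, -0.000000))
Σ over m = (0.224822, -0.000000); ×(4π/13) → (0.217323, -0.000000). Real part: 0.217323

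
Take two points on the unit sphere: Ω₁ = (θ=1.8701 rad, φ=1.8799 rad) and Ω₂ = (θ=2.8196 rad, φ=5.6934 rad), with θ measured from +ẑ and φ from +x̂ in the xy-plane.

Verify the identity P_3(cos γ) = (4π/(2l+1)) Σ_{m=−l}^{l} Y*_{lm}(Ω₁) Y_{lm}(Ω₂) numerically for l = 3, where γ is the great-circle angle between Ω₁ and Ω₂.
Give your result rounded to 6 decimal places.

Summing Y*_{l m}(θ₁,φ₁)·Y_{l m}(θ₂,φ₂) over m ∈ [−3, 3]; prefactor 4π/(2·3+1) = 1.795196:
  [-3]  conj(Y_{3,-3})(Ω₁) = +0.291215-0.218404i ; Y_{3,-3}(Ω₂) = -0.002608+0.012963i ; Δ = +0.002072+0.004345i
  [-2]  conj(Y_{3,-2})(Ω₁) = +0.224216+0.159464i ; Y_{3,-2}(Ω₂) = -0.037021-0.089751i ; Δ = +0.006011-0.026027i
  [-1]  conj(Y_{3,-1})(Ω₁) = +0.053106-0.166299i ; Y_{3,-1}(Ω₂) = +0.297420+0.199047i ; Δ = +0.048896-0.038890i
  [+0]  conj(Y_{3,0})(Ω₁) = +0.282268-0.000000i ; Y_{3,0}(Ω₂) = -0.530739+0.000000i ; Δ = -0.149810+0.000000i
  [+1]  conj(Y_{3,1})(Ω₁) = -0.053106-0.166299i ; Y_{3,1}(Ω₂) = -0.297420+0.199047i ; Δ = +0.048896+0.038890i
  [+2]  conj(Y_{3,2})(Ω₁) = +0.224216-0.159464i ; Y_{3,2}(Ω₂) = -0.037021+0.089751i ; Δ = +0.006011+0.026027i
  [+3]  conj(Y_{3,3})(Ω₁) = -0.291215-0.218404i ; Y_{3,3}(Ω₂) = +0.002608+0.012963i ; Δ = +0.002072-0.004345i
Σ over m = -0.035853+0.000000i; ×(4π/7) → -0.064363+0.000000i. Real part: -0.064363

-0.064363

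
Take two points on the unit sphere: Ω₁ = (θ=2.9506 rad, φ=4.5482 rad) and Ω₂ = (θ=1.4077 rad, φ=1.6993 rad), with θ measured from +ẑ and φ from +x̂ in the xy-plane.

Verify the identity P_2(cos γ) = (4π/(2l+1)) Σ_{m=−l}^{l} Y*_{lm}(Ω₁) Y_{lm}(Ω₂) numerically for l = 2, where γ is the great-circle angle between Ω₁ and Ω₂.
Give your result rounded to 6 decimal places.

-0.327853

Term-by-term m-sum for l=2 (normalisation 4π/5 = 2.513274):
  [-2]  conj(Y_{2,-2})(Ω₁) = (-0.013176, 0.004489) ; Y_{2,-2}(Ω₂) = (-0.363737, 0.095597) ; Δ = (0.004364, -0.002893)
  [-1]  conj(Y_{2,-1})(Ω₁) = (0.023535, 0.142052) ; Y_{2,-1}(Ω₂) = (-0.015862, -0.122757) ; Δ = (0.017065, -0.005142)
  [+0]  conj(Y_{2,0})(Ω₁) = (0.596686, -0.000000) ; Y_{2,0}(Ω₂) = (-0.290445, 0.000000) ; Δ = (-0.173305, 0.000000)
  [+1]  conj(Y_{2,1})(Ω₁) = (-0.023535, 0.142052) ; Y_{2,1}(Ω₂) = (0.015862, -0.122757) ; Δ = (0.017065, 0.005142)
  [+2]  conj(Y_{2,2})(Ω₁) = (-0.013176, -0.004489) ; Y_{2,2}(Ω₂) = (-0.363737, -0.095597) ; Δ = (0.004364, 0.002893)
Σ over m = (-0.130448, 0.000000); ×(4π/5) → (-0.327853, 0.000000). Real part: -0.327853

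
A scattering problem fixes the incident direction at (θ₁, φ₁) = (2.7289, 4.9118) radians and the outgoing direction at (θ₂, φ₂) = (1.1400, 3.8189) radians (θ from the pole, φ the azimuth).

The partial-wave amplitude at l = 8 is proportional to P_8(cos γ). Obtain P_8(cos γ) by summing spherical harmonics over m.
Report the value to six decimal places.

-0.074777

Summing Y*_{l m}(θ₁,φ₁)·Y_{l m}(θ₂,φ₂) over m ∈ [−8, 8]; prefactor 4π/(2·8+1) = 0.739198:
  [-8]  conj(Y_{8,-8})(Ω₁) = -0.000008+0.000345i ; Y_{8,-8}(Ω₂) = +0.155390+0.182229i ; Δ = -0.000064+0.000052i
  [-7]  conj(Y_{8,-7})(Ω₁) = +0.003105-0.000549i ; Y_{8,-7}(Ω₂) = -0.012661-0.440073i ; Δ = -0.000281-0.001359i
  [-6]  conj(Y_{8,-6})(Ω₁) = -0.006639-0.016898i ; Y_{8,-6}(Ω₂) = -0.206747+0.272785i ; Δ = +0.005982+0.001683i
  [-5]  conj(Y_{8,-5})(Ω₁) = -0.062249+0.040229i ; Y_{8,-5}(Ω₂) = -0.078396+0.019596i ; Δ = +0.004092-0.004374i
  [-4]  conj(Y_{8,-4})(Ω₁) = +0.152551+0.156334i ; Y_{8,-4}(Ω₂) = +0.326068+0.150475i ; Δ = +0.026218+0.073931i
  [-3]  conj(Y_{8,-3})(Ω₁) = +0.251320-0.368750i ; Y_{8,-3}(Ω₂) = -0.042373-0.085282i ; Δ = -0.042097-0.005808i
  [-2]  conj(Y_{8,-2})(Ω₁) = -0.501744-0.211437i ; Y_{8,-2}(Ω₂) = +0.066513-0.302862i ; Δ = -0.097409+0.137896i
  [-1]  conj(Y_{8,-1})(Ω₁) = -0.031937+0.158028i ; Y_{8,-1}(Ω₂) = -0.125149+0.100647i ; Δ = -0.011908-0.022991i
  [+0]  conj(Y_{8,0})(Ω₁) = -0.450067-0.000000i ; Y_{8,0}(Ω₂) = -0.288345+0.000000i ; Δ = +0.129775+0.000000i
  [+1]  conj(Y_{8,1})(Ω₁) = +0.031937+0.158028i ; Y_{8,1}(Ω₂) = +0.125149+0.100647i ; Δ = -0.011908+0.022991i
  [+2]  conj(Y_{8,2})(Ω₁) = -0.501744+0.211437i ; Y_{8,2}(Ω₂) = +0.066513+0.302862i ; Δ = -0.097409-0.137896i
  [+3]  conj(Y_{8,3})(Ω₁) = -0.251320-0.368750i ; Y_{8,3}(Ω₂) = +0.042373-0.085282i ; Δ = -0.042097+0.005808i
  [+4]  conj(Y_{8,4})(Ω₁) = +0.152551-0.156334i ; Y_{8,4}(Ω₂) = +0.326068-0.150475i ; Δ = +0.026218-0.073931i
  [+5]  conj(Y_{8,5})(Ω₁) = +0.062249+0.040229i ; Y_{8,5}(Ω₂) = +0.078396+0.019596i ; Δ = +0.004092+0.004374i
  [+6]  conj(Y_{8,6})(Ω₁) = -0.006639+0.016898i ; Y_{8,6}(Ω₂) = -0.206747-0.272785i ; Δ = +0.005982-0.001683i
  [+7]  conj(Y_{8,7})(Ω₁) = -0.003105-0.000549i ; Y_{8,7}(Ω₂) = +0.012661-0.440073i ; Δ = -0.000281+0.001359i
  [+8]  conj(Y_{8,8})(Ω₁) = -0.000008-0.000345i ; Y_{8,8}(Ω₂) = +0.155390-0.182229i ; Δ = -0.000064-0.000052i
Total Σ_m = -0.101159+0.000000i. Multiply by 0.739198: -0.074777+0.000000i. P_8(cos γ) = -0.074777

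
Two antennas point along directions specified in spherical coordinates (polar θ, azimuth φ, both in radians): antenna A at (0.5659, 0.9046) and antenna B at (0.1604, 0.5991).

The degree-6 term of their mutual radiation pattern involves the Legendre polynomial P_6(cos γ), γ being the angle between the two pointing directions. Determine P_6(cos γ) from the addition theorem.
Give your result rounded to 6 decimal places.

Addition theorem: P_6(cos γ) = (4π/13) Σ_m Y*_{lm}(Ω₁) Y_{lm}(Ω₂), m = −6…6:
  m=-6: Y*=+0.007527-0.008665i  Y=-0.000007+0.000004i  product -0.000000+0.000000i
  m=-5: Y*=-0.011784-0.061477i  Y=-0.000170-0.000025i  product +0.000000+0.000011i
  m=-4: Y*=-0.179134-0.092534i  Y=-0.001658-0.001530i  product +0.000155+0.000428i
  m=-3: Y*=-0.373063+0.170099i  Y=-0.004541-0.019706i  product +0.005046+0.006579i
  m=-2: Y*=-0.108968+0.448379i  Y=+0.044752-0.114498i  product +0.046462+0.032542i
  m=-1: Y*=+0.043548+0.055399i  Y=+0.381023-0.260169i  product +0.031006+0.009778i
  m=+0: Y*=-0.416075-0.000000i  Y=+0.760080+0.000000i  product -0.316250-0.000000i
  m=+1: Y*=-0.043548+0.055399i  Y=-0.381023-0.260169i  product +0.031006-0.009778i
  m=+2: Y*=-0.108968-0.448379i  Y=+0.044752+0.114498i  product +0.046462-0.032542i
  m=+3: Y*=+0.373063+0.170099i  Y=+0.004541-0.019706i  product +0.005046-0.006579i
  m=+4: Y*=-0.179134+0.092534i  Y=-0.001658+0.001530i  product +0.000155-0.000428i
  m=+5: Y*=+0.011784-0.061477i  Y=+0.000170-0.000025i  product +0.000000-0.000011i
  m=+6: Y*=+0.007527+0.008665i  Y=-0.000007-0.000004i  product -0.000000-0.000000i
Total Σ_m = -0.150910+0.000000i. Multiply by 0.966644: -0.145876+0.000000i. P_6(cos γ) = -0.145876

-0.145876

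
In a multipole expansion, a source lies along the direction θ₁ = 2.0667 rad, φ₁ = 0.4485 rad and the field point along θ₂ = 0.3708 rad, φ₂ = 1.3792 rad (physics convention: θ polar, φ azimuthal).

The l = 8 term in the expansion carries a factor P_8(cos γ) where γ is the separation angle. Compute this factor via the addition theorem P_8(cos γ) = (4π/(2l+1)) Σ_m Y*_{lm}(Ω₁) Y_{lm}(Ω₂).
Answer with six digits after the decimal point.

-0.158862

Addition theorem: P_8(cos γ) = (4π/17) Σ_m Y*_{lm}(Ω₁) Y_{lm}(Ω₂), m = −8…8:
  m=-8: -0.166502-0.079693i × +0.000006+0.000153i = +0.000011-0.000026i  (running Σ = +0.000011-0.000026i)
  m=-7: +0.399450-0.000836i × -0.001535+0.000359i = -0.000613+0.000145i  (running Σ = -0.000602+0.000119i)
  m=-6: -0.375880+0.181846i × -0.004192-0.009356i = +0.003277+0.002754i  (running Σ = +0.002675+0.002873i)
  m=-5: +0.050210-0.063154i × +0.038851-0.027317i = +0.000226-0.003825i  (running Σ = +0.002901-0.000952i)
  m=-4: +0.069668-0.306929i × +0.115405+0.111098i = +0.042139-0.027681i  (running Σ = +0.045040-0.028633i)
  m=-3: +0.056064+0.244623i × -0.207312+0.320051i = -0.089915-0.032770i  (running Σ = -0.044875-0.061403i)
  m=-2: +0.124677+0.156148i × -0.530191-0.213730i = -0.032729-0.109435i  (running Σ = -0.077604-0.170838i)
  m=-1: -0.266158-0.128077i × +0.063353-0.326603i = -0.058692+0.078814i  (running Σ = -0.136296-0.092024i)
  m=0: -0.159357-0.000000i × -0.361958+0.000000i = +0.057681+0.000000i  (running Σ = -0.078615-0.092024i)
  m=1: +0.266158-0.128077i × -0.063353-0.326603i = -0.058692-0.078814i  (running Σ = -0.137308-0.170838i)
  m=2: +0.124677-0.156148i × -0.530191+0.213730i = -0.032729+0.109435i  (running Σ = -0.170036-0.061403i)
  m=3: -0.056064+0.244623i × +0.207312+0.320051i = -0.089915+0.032770i  (running Σ = -0.259951-0.028633i)
  m=4: +0.069668+0.306929i × +0.115405-0.111098i = +0.042139+0.027681i  (running Σ = -0.217812-0.000952i)
  m=5: -0.050210-0.063154i × -0.038851-0.027317i = +0.000226+0.003825i  (running Σ = -0.217586+0.002873i)
  m=6: -0.375880-0.181846i × -0.004192+0.009356i = +0.003277-0.002754i  (running Σ = -0.214310+0.000119i)
  m=7: -0.399450-0.000836i × +0.001535+0.000359i = -0.000613-0.000145i  (running Σ = -0.214922-0.000026i)
  m=8: -0.166502+0.079693i × +0.000006-0.000153i = +0.000011+0.000026i  (running Σ = -0.214911+0.000000i)
Total Σ_m = -0.214911+0.000000i. Multiply by 0.739198: -0.158862+0.000000i. P_8(cos γ) = -0.158862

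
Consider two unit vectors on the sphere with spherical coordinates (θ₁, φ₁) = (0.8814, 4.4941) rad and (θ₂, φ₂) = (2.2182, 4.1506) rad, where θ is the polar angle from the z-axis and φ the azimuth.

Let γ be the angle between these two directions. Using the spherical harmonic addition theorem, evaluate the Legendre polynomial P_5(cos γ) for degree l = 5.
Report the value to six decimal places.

Summing Y*_{l m}(θ₁,φ₁)·Y_{l m}(θ₂,φ₂) over m ∈ [−5, 5]; prefactor 4π/(2·5+1) = 1.142397:
  [-5]  conj(Y_{5,-5})(Ω₁) = -0.112656-0.058557i ; Y_{5,-5}(Ω₂) = -0.048939-0.141653i ; Δ = -0.002782+0.018824i
  [-4]  conj(Y_{5,-4})(Ω₁) = +0.212617-0.253640i ; Y_{5,-4}(Ω₂) = +0.224307-0.279456i ; Δ = -0.023190-0.116310i
  [-3]  conj(Y_{5,-3})(Ω₁) = +0.255684+0.332960i ; Y_{5,-3}(Ω₂) = +0.396583+0.045637i ; Δ = +0.086205+0.143715i
  [-2]  conj(Y_{5,-2})(Ω₁) = -0.124334+0.058015i ; Y_{5,-2}(Ω₂) = +0.025664+0.053508i ; Δ = -0.006295-0.005164i
  [-1]  conj(Y_{5,-1})(Ω₁) = +0.065654+0.295975i ; Y_{5,-1}(Ω₂) = +0.178810-0.284077i ; Δ = +0.095819+0.034273i
  [+0]  conj(Y_{5,0})(Ω₁) = -0.223804-0.000000i ; Y_{5,0}(Ω₂) = +0.150008+0.000000i ; Δ = -0.033573-0.000000i
  [+1]  conj(Y_{5,1})(Ω₁) = -0.065654+0.295975i ; Y_{5,1}(Ω₂) = -0.178810-0.284077i ; Δ = +0.095819-0.034273i
  [+2]  conj(Y_{5,2})(Ω₁) = -0.124334-0.058015i ; Y_{5,2}(Ω₂) = +0.025664-0.053508i ; Δ = -0.006295+0.005164i
  [+3]  conj(Y_{5,3})(Ω₁) = -0.255684+0.332960i ; Y_{5,3}(Ω₂) = -0.396583+0.045637i ; Δ = +0.086205-0.143715i
  [+4]  conj(Y_{5,4})(Ω₁) = +0.212617+0.253640i ; Y_{5,4}(Ω₂) = +0.224307+0.279456i ; Δ = -0.023190+0.116310i
  [+5]  conj(Y_{5,5})(Ω₁) = +0.112656-0.058557i ; Y_{5,5}(Ω₂) = +0.048939-0.141653i ; Δ = -0.002782-0.018824i
Total Σ_m = +0.265942+0.000000i. Multiply by 1.142397: +0.303812+0.000000i. P_5(cos γ) = 0.303812

0.303812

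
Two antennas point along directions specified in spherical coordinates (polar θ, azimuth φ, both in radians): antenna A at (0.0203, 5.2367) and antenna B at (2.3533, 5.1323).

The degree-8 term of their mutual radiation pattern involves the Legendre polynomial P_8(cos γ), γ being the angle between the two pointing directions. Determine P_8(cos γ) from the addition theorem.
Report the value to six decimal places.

0.314205

Addition theorem: P_8(cos γ) = (4π/17) Σ_m Y*_{lm}(Ω₁) Y_{lm}(Ω₂), m = −8…8:
  m=-8: (-0.000000, -0.000000) × (-0.032189, 0.007120) = (0.000000, 0.000000)  (running Σ = (0.000000, 0.000000))
  m=-7: (0.000000, -0.000000) × (0.026331, -0.128434) = (-0.000000, -0.000000)  (running Σ = (-0.000000, -0.000000))
  m=-6: (0.000000, 0.000000) × (0.251189, 0.180134) = (0.000000, 0.000000)  (running Σ = (0.000000, 0.000000))
  m=-5: (0.000000, 0.000000) × (-0.395657, 0.231163) = (-0.000000, -0.000000)  (running Σ = (-0.000000, -0.000000))
  m=-4: (-0.000001, 0.000002) × (-0.038456, -0.351902) = (0.000001, 0.000000)  (running Σ = (0.000001, 0.000000))
  m=-3: (-0.000117, -0.000000) × (-0.060071, -0.019313) = (0.000007, 0.000002)  (running Σ = (0.000008, 0.000003))
  m=-2: (-0.002116, -0.003678) × (0.256260, -0.285790) = (-0.001593, -0.000338)  (running Σ = (-0.001586, -0.000335))
  m=-1: (0.049964, -0.086399) × (0.049406, 0.110661) = (0.012029, 0.001260)  (running Σ = (0.010444, 0.000925))
  m=0: (1.154495, -0.000000) × (0.350087, 0.000000) = (0.404174, 0.000000)  (running Σ = (0.414618, 0.000925))
  m=1: (-0.049964, -0.086399) × (-0.049406, 0.110661) = (0.012029, -0.001260)  (running Σ = (0.426647, -0.000335))
  m=2: (-0.002116, 0.003678) × (0.256260, 0.285790) = (-0.001593, 0.000338)  (running Σ = (0.425054, 0.000003))
  m=3: (0.000117, -0.000000) × (0.060071, -0.019313) = (0.000007, -0.000002)  (running Σ = (0.425061, 0.000000))
  m=4: (-0.000001, -0.000002) × (-0.038456, 0.351902) = (0.000001, -0.000000)  (running Σ = (0.425062, -0.000000))
  m=5: (-0.000000, 0.000000) × (0.395657, 0.231163) = (-0.000000, 0.000000)  (running Σ = (0.425062, 0.000000))
  m=6: (0.000000, -0.000000) × (0.251189, -0.180134) = (0.000000, -0.000000)  (running Σ = (0.425062, -0.000000))
  m=7: (-0.000000, -0.000000) × (-0.026331, -0.128434) = (-0.000000, 0.000000)  (running Σ = (0.425062, 0.000000))
  m=8: (-0.000000, 0.000000) × (-0.032189, -0.007120) = (0.000000, -0.000000)  (running Σ = (0.425062, 0.000000))
Total Σ_m = (0.425062, 0.000000). Multiply by 0.739198: (0.314205, 0.000000). P_8(cos γ) = 0.314205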